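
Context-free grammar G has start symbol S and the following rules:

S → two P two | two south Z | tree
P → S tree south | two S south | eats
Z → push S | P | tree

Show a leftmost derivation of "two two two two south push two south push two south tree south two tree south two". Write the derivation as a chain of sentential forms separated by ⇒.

S ⇒ two P two ⇒ two S tree south two ⇒ two two P two tree south two ⇒ two two two S south two tree south two ⇒ two two two two south Z south two tree south two ⇒ two two two two south push S south two tree south two ⇒ two two two two south push two south Z south two tree south two ⇒ two two two two south push two south push S south two tree south two ⇒ two two two two south push two south push two south Z south two tree south two ⇒ two two two two south push two south push two south tree south two tree south two

S ⇒ two P two   [S → two P two]
two P two ⇒ two S tree south two   [P → S tree south]
two S tree south two ⇒ two two P two tree south two   [S → two P two]
two two P two tree south two ⇒ two two two S south two tree south two   [P → two S south]
two two two S south two tree south two ⇒ two two two two south Z south two tree south two   [S → two south Z]
two two two two south Z south two tree south two ⇒ two two two two south push S south two tree south two   [Z → push S]
two two two two south push S south two tree south two ⇒ two two two two south push two south Z south two tree south two   [S → two south Z]
two two two two south push two south Z south two tree south two ⇒ two two two two south push two south push S south two tree south two   [Z → push S]
two two two two south push two south push S south two tree south two ⇒ two two two two south push two south push two south Z south two tree south two   [S → two south Z]
two two two two south push two south push two south Z south two tree south two ⇒ two two two two south push two south push two south tree south two tree south two   [Z → tree]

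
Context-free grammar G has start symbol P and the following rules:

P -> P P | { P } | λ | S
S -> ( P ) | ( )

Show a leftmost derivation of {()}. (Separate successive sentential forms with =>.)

P => {P} => {S} => {()}

P => {P}   [P -> { P }]
{P} => {S}   [P -> S]
{S} => {()}   [S -> ( )]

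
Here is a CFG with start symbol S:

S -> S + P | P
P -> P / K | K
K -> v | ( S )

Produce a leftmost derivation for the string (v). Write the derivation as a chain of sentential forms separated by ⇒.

S⇒P⇒K⇒(S)⇒(P)⇒(K)⇒(v)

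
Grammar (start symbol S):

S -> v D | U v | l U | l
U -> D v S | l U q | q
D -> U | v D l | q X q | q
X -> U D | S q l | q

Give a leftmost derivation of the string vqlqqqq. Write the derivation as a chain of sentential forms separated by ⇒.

S ⇒ vD   [S -> v D]
vD ⇒ vqXq   [D -> q X q]
vqXq ⇒ vqUDq   [X -> U D]
vqUDq ⇒ vqlUqDq   [U -> l U q]
vqlUqDq ⇒ vqlqqDq   [U -> q]
vqlqqDq ⇒ vqlqqqq   [D -> q]

S ⇒ vD ⇒ vqXq ⇒ vqUDq ⇒ vqlUqDq ⇒ vqlqqDq ⇒ vqlqqqq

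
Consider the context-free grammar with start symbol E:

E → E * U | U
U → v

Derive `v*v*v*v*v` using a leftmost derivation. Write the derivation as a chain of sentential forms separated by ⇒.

E⇒E*U⇒E*U*U⇒E*U*U*U⇒E*U*U*U*U⇒U*U*U*U*U⇒v*U*U*U*U⇒v*v*U*U*U⇒v*v*v*U*U⇒v*v*v*v*U⇒v*v*v*v*v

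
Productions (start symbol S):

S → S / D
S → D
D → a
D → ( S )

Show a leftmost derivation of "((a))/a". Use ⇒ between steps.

S ⇒ S/D ⇒ D/D ⇒ (S)/D ⇒ (D)/D ⇒ ((S))/D ⇒ ((D))/D ⇒ ((a))/D ⇒ ((a))/a

S ⇒ S/D   [S → S / D]
S/D ⇒ D/D   [S → D]
D/D ⇒ (S)/D   [D → ( S )]
(S)/D ⇒ (D)/D   [S → D]
(D)/D ⇒ ((S))/D   [D → ( S )]
((S))/D ⇒ ((D))/D   [S → D]
((D))/D ⇒ ((a))/D   [D → a]
((a))/D ⇒ ((a))/a   [D → a]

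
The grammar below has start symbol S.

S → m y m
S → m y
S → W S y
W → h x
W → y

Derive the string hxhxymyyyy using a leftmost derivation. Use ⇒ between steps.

S ⇒ WSy ⇒ hxSy ⇒ hxWSyy ⇒ hxhxSyy ⇒ hxhxWSyyy ⇒ hxhxySyyy ⇒ hxhxymyyyy

S ⇒ WSy   [S → W S y]
WSy ⇒ hxSy   [W → h x]
hxSy ⇒ hxWSyy   [S → W S y]
hxWSyy ⇒ hxhxSyy   [W → h x]
hxhxSyy ⇒ hxhxWSyyy   [S → W S y]
hxhxWSyyy ⇒ hxhxySyyy   [W → y]
hxhxySyyy ⇒ hxhxymyyyy   [S → m y]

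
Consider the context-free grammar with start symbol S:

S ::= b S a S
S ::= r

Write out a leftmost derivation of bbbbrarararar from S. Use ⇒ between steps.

S ⇒ bSaS ⇒ bbSaSaS ⇒ bbbSaSaSaS ⇒ bbbbSaSaSaSaS ⇒ bbbbraSaSaSaS ⇒ bbbbraraSaSaS ⇒ bbbbrararaSaS ⇒ bbbbrarararaS ⇒ bbbbrarararar

S ⇒ bSaS   [S ::= b S a S]
bSaS ⇒ bbSaSaS   [S ::= b S a S]
bbSaSaS ⇒ bbbSaSaSaS   [S ::= b S a S]
bbbSaSaSaS ⇒ bbbbSaSaSaSaS   [S ::= b S a S]
bbbbSaSaSaSaS ⇒ bbbbraSaSaSaS   [S ::= r]
bbbbraSaSaSaS ⇒ bbbbraraSaSaS   [S ::= r]
bbbbraraSaSaS ⇒ bbbbrararaSaS   [S ::= r]
bbbbrararaSaS ⇒ bbbbrarararaS   [S ::= r]
bbbbrarararaS ⇒ bbbbrarararar   [S ::= r]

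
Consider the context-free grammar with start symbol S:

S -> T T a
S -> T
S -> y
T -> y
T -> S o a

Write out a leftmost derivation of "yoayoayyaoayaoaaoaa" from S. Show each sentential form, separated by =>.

S => TTa => SoaTa => yoaTa => yoaSoaa => yoaTTaoaa => yoaSoaTaoaa => yoayoaTaoaa => yoayoaSoaaoaa => yoayoaTTaoaaoaa => yoayoaSoaTaoaaoaa => yoayoaTTaoaTaoaaoaa => yoayoayTaoaTaoaaoaa => yoayoayyaoaTaoaaoaa => yoayoayyaoayaoaaoaa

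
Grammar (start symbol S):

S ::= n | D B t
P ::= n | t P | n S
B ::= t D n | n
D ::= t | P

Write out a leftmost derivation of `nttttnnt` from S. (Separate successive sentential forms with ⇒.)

S ⇒ DBt   [S ::= D B t]
DBt ⇒ PBt   [D ::= P]
PBt ⇒ nBt   [P ::= n]
nBt ⇒ ntDnt   [B ::= t D n]
ntDnt ⇒ ntPnt   [D ::= P]
ntPnt ⇒ nttPnt   [P ::= t P]
nttPnt ⇒ ntttPnt   [P ::= t P]
ntttPnt ⇒ nttttPnt   [P ::= t P]
nttttPnt ⇒ nttttnnt   [P ::= n]

S⇒DBt⇒PBt⇒nBt⇒ntDnt⇒ntPnt⇒nttPnt⇒ntttPnt⇒nttttPnt⇒nttttnnt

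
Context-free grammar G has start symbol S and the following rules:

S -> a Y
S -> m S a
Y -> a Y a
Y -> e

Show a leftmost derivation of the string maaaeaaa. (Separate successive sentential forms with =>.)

S => mSa => maYa => maaYaa => maaaYaaa => maaaeaaa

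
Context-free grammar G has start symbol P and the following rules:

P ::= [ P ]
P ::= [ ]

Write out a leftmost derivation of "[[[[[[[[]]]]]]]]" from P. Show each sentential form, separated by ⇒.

P ⇒ [P]   [P ::= [ P ]]
[P] ⇒ [[P]]   [P ::= [ P ]]
[[P]] ⇒ [[[P]]]   [P ::= [ P ]]
[[[P]]] ⇒ [[[[P]]]]   [P ::= [ P ]]
[[[[P]]]] ⇒ [[[[[P]]]]]   [P ::= [ P ]]
[[[[[P]]]]] ⇒ [[[[[[P]]]]]]   [P ::= [ P ]]
[[[[[[P]]]]]] ⇒ [[[[[[[P]]]]]]]   [P ::= [ P ]]
[[[[[[[P]]]]]]] ⇒ [[[[[[[[]]]]]]]]   [P ::= [ ]]

P ⇒ [P] ⇒ [[P]] ⇒ [[[P]]] ⇒ [[[[P]]]] ⇒ [[[[[P]]]]] ⇒ [[[[[[P]]]]]] ⇒ [[[[[[[P]]]]]]] ⇒ [[[[[[[[]]]]]]]]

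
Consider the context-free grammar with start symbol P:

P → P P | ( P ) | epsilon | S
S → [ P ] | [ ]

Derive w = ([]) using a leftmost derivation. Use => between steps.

P=>PP=>(P)P=>(S)P=>([P])P=>([])P=>([])

P => PP   [P → P P]
PP => (P)P   [P → ( P )]
(P)P => (S)P   [P → S]
(S)P => ([P])P   [S → [ P ]]
([P])P => ([])P   [P → epsilon]
([])P => ([])   [P → epsilon]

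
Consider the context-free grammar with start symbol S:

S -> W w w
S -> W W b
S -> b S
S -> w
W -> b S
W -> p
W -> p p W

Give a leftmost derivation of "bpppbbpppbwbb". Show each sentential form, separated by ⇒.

S ⇒ bS   [S -> b S]
bS ⇒ bWWb   [S -> W W b]
bWWb ⇒ bppWWb   [W -> p p W]
bppWWb ⇒ bpppWb   [W -> p]
bpppWb ⇒ bpppbSb   [W -> b S]
bpppbSb ⇒ bpppbbSb   [S -> b S]
bpppbbSb ⇒ bpppbbWWbb   [S -> W W b]
bpppbbWWbb ⇒ bpppbbppWWbb   [W -> p p W]
bpppbbppWWbb ⇒ bpppbbpppWbb   [W -> p]
bpppbbpppWbb ⇒ bpppbbpppbSbb   [W -> b S]
bpppbbpppbSbb ⇒ bpppbbpppbwbb   [S -> w]

S⇒bS⇒bWWb⇒bppWWb⇒bpppWb⇒bpppbSb⇒bpppbbSb⇒bpppbbWWbb⇒bpppbbppWWbb⇒bpppbbpppWbb⇒bpppbbpppbSbb⇒bpppbbpppbwbb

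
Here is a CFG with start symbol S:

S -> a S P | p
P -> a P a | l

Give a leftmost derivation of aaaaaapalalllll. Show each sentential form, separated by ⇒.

S ⇒ aSP ⇒ aaSPP ⇒ aaaSPPP ⇒ aaaaSPPPP ⇒ aaaaaSPPPPP ⇒ aaaaaaSPPPPPP ⇒ aaaaaapPPPPPP ⇒ aaaaaapaPaPPPPP ⇒ aaaaaapalaPPPPP ⇒ aaaaaapalalPPPP ⇒ aaaaaapalallPPP ⇒ aaaaaapalalllPP ⇒ aaaaaapalallllP ⇒ aaaaaapalalllll

S ⇒ aSP   [S -> a S P]
aSP ⇒ aaSPP   [S -> a S P]
aaSPP ⇒ aaaSPPP   [S -> a S P]
aaaSPPP ⇒ aaaaSPPPP   [S -> a S P]
aaaaSPPPP ⇒ aaaaaSPPPPP   [S -> a S P]
aaaaaSPPPPP ⇒ aaaaaaSPPPPPP   [S -> a S P]
aaaaaaSPPPPPP ⇒ aaaaaapPPPPPP   [S -> p]
aaaaaapPPPPPP ⇒ aaaaaapaPaPPPPP   [P -> a P a]
aaaaaapaPaPPPPP ⇒ aaaaaapalaPPPPP   [P -> l]
aaaaaapalaPPPPP ⇒ aaaaaapalalPPPP   [P -> l]
aaaaaapalalPPPP ⇒ aaaaaapalallPPP   [P -> l]
aaaaaapalallPPP ⇒ aaaaaapalalllPP   [P -> l]
aaaaaapalalllPP ⇒ aaaaaapalallllP   [P -> l]
aaaaaapalallllP ⇒ aaaaaapalalllll   [P -> l]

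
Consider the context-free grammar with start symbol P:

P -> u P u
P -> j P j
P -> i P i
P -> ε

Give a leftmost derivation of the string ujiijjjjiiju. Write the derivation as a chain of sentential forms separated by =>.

P => uPu => ujPju => ujiPiju => ujiiPiiju => ujiijPjiiju => ujiijjPjjiiju => ujiijjjjiiju

P => uPu   [P -> u P u]
uPu => ujPju   [P -> j P j]
ujPju => ujiPiju   [P -> i P i]
ujiPiju => ujiiPiiju   [P -> i P i]
ujiiPiiju => ujiijPjiiju   [P -> j P j]
ujiijPjiiju => ujiijjPjjiiju   [P -> j P j]
ujiijjPjjiiju => ujiijjjjiiju   [P -> ε]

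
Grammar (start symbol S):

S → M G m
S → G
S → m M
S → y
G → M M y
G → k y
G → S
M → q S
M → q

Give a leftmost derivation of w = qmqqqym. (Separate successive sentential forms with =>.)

S => MGm => qSGm => qmMGm => qmqGm => qmqMMym => qmqqMym => qmqqqym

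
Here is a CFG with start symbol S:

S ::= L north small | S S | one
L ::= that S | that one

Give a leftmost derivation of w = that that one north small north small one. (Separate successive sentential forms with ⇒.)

S ⇒ S S   [S ::= S S]
S S ⇒ L north small S   [S ::= L north small]
L north small S ⇒ that S north small S   [L ::= that S]
that S north small S ⇒ that L north small north small S   [S ::= L north small]
that L north small north small S ⇒ that that S north small north small S   [L ::= that S]
that that S north small north small S ⇒ that that one north small north small S   [S ::= one]
that that one north small north small S ⇒ that that one north small north small one   [S ::= one]

S ⇒ S S ⇒ L north small S ⇒ that S north small S ⇒ that L north small north small S ⇒ that that S north small north small S ⇒ that that one north small north small S ⇒ that that one north small north small one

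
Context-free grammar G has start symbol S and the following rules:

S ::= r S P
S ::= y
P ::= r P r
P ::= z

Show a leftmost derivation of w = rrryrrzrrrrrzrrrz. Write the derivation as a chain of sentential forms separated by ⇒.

S⇒rSP⇒rrSPP⇒rrrSPPP⇒rrryPPP⇒rrryrPrPP⇒rrryrrPrrPP⇒rrryrrzrrPP⇒rrryrrzrrrPrP⇒rrryrrzrrrrPrrP⇒rrryrrzrrrrrPrrrP⇒rrryrrzrrrrrzrrrP⇒rrryrrzrrrrrzrrrz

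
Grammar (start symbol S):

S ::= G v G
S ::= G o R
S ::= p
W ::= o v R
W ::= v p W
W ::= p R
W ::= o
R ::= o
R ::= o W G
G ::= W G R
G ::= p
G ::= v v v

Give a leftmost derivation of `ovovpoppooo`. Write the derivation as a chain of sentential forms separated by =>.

S => GoR   [S ::= G o R]
GoR => WGRoR   [G ::= W G R]
WGRoR => ovRGRoR   [W ::= o v R]
ovRGRoR => ovoWGGRoR   [R ::= o W G]
ovoWGGRoR => ovovpWGGRoR   [W ::= v p W]
ovovpWGGRoR => ovovpoGGRoR   [W ::= o]
ovovpoGGRoR => ovovpopGRoR   [G ::= p]
ovovpopGRoR => ovovpoppRoR   [G ::= p]
ovovpoppRoR => ovovpoppooR   [R ::= o]
ovovpoppooR => ovovpoppooo   [R ::= o]

S=>GoR=>WGRoR=>ovRGRoR=>ovoWGGRoR=>ovovpWGGRoR=>ovovpoGGRoR=>ovovpopGRoR=>ovovpoppRoR=>ovovpoppooR=>ovovpoppooo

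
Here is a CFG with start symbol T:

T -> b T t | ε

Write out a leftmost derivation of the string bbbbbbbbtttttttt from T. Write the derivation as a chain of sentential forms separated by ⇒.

T⇒bTt⇒bbTtt⇒bbbTttt⇒bbbbTtttt⇒bbbbbTttttt⇒bbbbbbTtttttt⇒bbbbbbbTttttttt⇒bbbbbbbbTtttttttt⇒bbbbbbbbtttttttt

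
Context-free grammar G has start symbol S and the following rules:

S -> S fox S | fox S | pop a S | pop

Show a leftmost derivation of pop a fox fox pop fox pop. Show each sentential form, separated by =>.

S => S fox S => pop a S fox S => pop a fox S fox S => pop a fox fox S fox S => pop a fox fox pop fox S => pop a fox fox pop fox pop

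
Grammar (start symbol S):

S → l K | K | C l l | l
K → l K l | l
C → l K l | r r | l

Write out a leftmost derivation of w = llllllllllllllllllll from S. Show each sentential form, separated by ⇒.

S ⇒ lK ⇒ llKl ⇒ lllKll ⇒ llllKlll ⇒ lllllKllll ⇒ llllllKlllll ⇒ lllllllKllllll ⇒ llllllllKlllllll ⇒ lllllllllKllllllll ⇒ llllllllllKlllllllll ⇒ llllllllllllllllllll

S ⇒ lK   [S → l K]
lK ⇒ llKl   [K → l K l]
llKl ⇒ lllKll   [K → l K l]
lllKll ⇒ llllKlll   [K → l K l]
llllKlll ⇒ lllllKllll   [K → l K l]
lllllKllll ⇒ llllllKlllll   [K → l K l]
llllllKlllll ⇒ lllllllKllllll   [K → l K l]
lllllllKllllll ⇒ llllllllKlllllll   [K → l K l]
llllllllKlllllll ⇒ lllllllllKllllllll   [K → l K l]
lllllllllKllllllll ⇒ llllllllllKlllllllll   [K → l K l]
llllllllllKlllllllll ⇒ llllllllllllllllllll   [K → l]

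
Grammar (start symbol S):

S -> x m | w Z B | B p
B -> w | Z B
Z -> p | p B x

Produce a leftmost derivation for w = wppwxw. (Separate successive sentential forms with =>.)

S => wZB   [S -> w Z B]
wZB => wpBxB   [Z -> p B x]
wpBxB => wpZBxB   [B -> Z B]
wpZBxB => wppBxB   [Z -> p]
wppBxB => wppwxB   [B -> w]
wppwxB => wppwxw   [B -> w]

S => wZB => wpBxB => wpZBxB => wppBxB => wppwxB => wppwxw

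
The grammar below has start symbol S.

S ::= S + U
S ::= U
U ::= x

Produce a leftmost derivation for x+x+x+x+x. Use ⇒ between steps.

S⇒S+U⇒S+U+U⇒S+U+U+U⇒S+U+U+U+U⇒U+U+U+U+U⇒x+U+U+U+U⇒x+x+U+U+U⇒x+x+x+U+U⇒x+x+x+x+U⇒x+x+x+x+x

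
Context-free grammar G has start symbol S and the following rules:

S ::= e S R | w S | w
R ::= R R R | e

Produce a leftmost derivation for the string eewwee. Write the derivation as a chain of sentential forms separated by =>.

S => eSR => eeSRR => eewSRR => eewwRR => eewweR => eewwee

S => eSR   [S ::= e S R]
eSR => eeSRR   [S ::= e S R]
eeSRR => eewSRR   [S ::= w S]
eewSRR => eewwRR   [S ::= w]
eewwRR => eewweR   [R ::= e]
eewweR => eewwee   [R ::= e]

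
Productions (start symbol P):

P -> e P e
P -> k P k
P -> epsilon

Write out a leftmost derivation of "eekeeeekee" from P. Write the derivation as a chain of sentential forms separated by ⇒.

P⇒ePe⇒eePee⇒eekPkee⇒eekePekee⇒eekeePeekee⇒eekeeeekee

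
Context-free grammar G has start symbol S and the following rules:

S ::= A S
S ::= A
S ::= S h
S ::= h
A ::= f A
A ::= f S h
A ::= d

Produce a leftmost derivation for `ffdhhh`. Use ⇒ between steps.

S ⇒ A ⇒ fSh ⇒ fASh ⇒ ffShSh ⇒ ffAhSh ⇒ ffdhSh ⇒ ffdhhh

S ⇒ A   [S ::= A]
A ⇒ fSh   [A ::= f S h]
fSh ⇒ fASh   [S ::= A S]
fASh ⇒ ffShSh   [A ::= f S h]
ffShSh ⇒ ffAhSh   [S ::= A]
ffAhSh ⇒ ffdhSh   [A ::= d]
ffdhSh ⇒ ffdhhh   [S ::= h]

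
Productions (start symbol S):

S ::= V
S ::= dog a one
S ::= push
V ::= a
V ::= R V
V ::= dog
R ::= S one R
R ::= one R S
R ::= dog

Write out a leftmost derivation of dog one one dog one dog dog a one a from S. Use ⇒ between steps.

S ⇒ V ⇒ R V ⇒ S one R V ⇒ V one R V ⇒ dog one R V ⇒ dog one one R S V ⇒ dog one one S one R S V ⇒ dog one one V one R S V ⇒ dog one one dog one R S V ⇒ dog one one dog one dog S V ⇒ dog one one dog one dog dog a one V ⇒ dog one one dog one dog dog a one a

S ⇒ V   [S ::= V]
V ⇒ R V   [V ::= R V]
R V ⇒ S one R V   [R ::= S one R]
S one R V ⇒ V one R V   [S ::= V]
V one R V ⇒ dog one R V   [V ::= dog]
dog one R V ⇒ dog one one R S V   [R ::= one R S]
dog one one R S V ⇒ dog one one S one R S V   [R ::= S one R]
dog one one S one R S V ⇒ dog one one V one R S V   [S ::= V]
dog one one V one R S V ⇒ dog one one dog one R S V   [V ::= dog]
dog one one dog one R S V ⇒ dog one one dog one dog S V   [R ::= dog]
dog one one dog one dog S V ⇒ dog one one dog one dog dog a one V   [S ::= dog a one]
dog one one dog one dog dog a one V ⇒ dog one one dog one dog dog a one a   [V ::= a]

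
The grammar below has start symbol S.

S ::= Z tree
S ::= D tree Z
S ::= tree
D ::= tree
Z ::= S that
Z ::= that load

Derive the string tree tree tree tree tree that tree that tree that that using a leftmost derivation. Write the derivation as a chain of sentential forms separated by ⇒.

S ⇒ D tree Z ⇒ tree tree Z ⇒ tree tree S that ⇒ tree tree D tree Z that ⇒ tree tree tree tree Z that ⇒ tree tree tree tree S that that ⇒ tree tree tree tree Z tree that that ⇒ tree tree tree tree S that tree that that ⇒ tree tree tree tree Z tree that tree that that ⇒ tree tree tree tree S that tree that tree that that ⇒ tree tree tree tree tree that tree that tree that that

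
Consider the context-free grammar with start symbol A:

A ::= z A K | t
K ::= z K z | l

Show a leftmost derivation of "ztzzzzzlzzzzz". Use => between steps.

A => zAK   [A ::= z A K]
zAK => ztK   [A ::= t]
ztK => ztzKz   [K ::= z K z]
ztzKz => ztzzKzz   [K ::= z K z]
ztzzKzz => ztzzzKzzz   [K ::= z K z]
ztzzzKzzz => ztzzzzKzzzz   [K ::= z K z]
ztzzzzKzzzz => ztzzzzzKzzzzz   [K ::= z K z]
ztzzzzzKzzzzz => ztzzzzzlzzzzz   [K ::= l]

A => zAK => ztK => ztzKz => ztzzKzz => ztzzzKzzz => ztzzzzKzzzz => ztzzzzzKzzzzz => ztzzzzzlzzzzz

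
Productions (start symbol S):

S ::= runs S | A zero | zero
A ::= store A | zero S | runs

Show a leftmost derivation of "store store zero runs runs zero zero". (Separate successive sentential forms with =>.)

S => A zero => store A zero => store store A zero => store store zero S zero => store store zero runs S zero => store store zero runs runs S zero => store store zero runs runs zero zero

S => A zero   [S ::= A zero]
A zero => store A zero   [A ::= store A]
store A zero => store store A zero   [A ::= store A]
store store A zero => store store zero S zero   [A ::= zero S]
store store zero S zero => store store zero runs S zero   [S ::= runs S]
store store zero runs S zero => store store zero runs runs S zero   [S ::= runs S]
store store zero runs runs S zero => store store zero runs runs zero zero   [S ::= zero]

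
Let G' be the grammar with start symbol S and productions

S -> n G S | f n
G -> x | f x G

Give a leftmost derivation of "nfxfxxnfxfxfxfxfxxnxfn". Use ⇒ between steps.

S ⇒ nGS   [S -> n G S]
nGS ⇒ nfxGS   [G -> f x G]
nfxGS ⇒ nfxfxGS   [G -> f x G]
nfxfxGS ⇒ nfxfxxS   [G -> x]
nfxfxxS ⇒ nfxfxxnGS   [S -> n G S]
nfxfxxnGS ⇒ nfxfxxnfxGS   [G -> f x G]
nfxfxxnfxGS ⇒ nfxfxxnfxfxGS   [G -> f x G]
nfxfxxnfxfxGS ⇒ nfxfxxnfxfxfxGS   [G -> f x G]
nfxfxxnfxfxfxGS ⇒ nfxfxxnfxfxfxfxGS   [G -> f x G]
nfxfxxnfxfxfxfxGS ⇒ nfxfxxnfxfxfxfxfxGS   [G -> f x G]
nfxfxxnfxfxfxfxfxGS ⇒ nfxfxxnfxfxfxfxfxxS   [G -> x]
nfxfxxnfxfxfxfxfxxS ⇒ nfxfxxnfxfxfxfxfxxnGS   [S -> n G S]
nfxfxxnfxfxfxfxfxxnGS ⇒ nfxfxxnfxfxfxfxfxxnxS   [G -> x]
nfxfxxnfxfxfxfxfxxnxS ⇒ nfxfxxnfxfxfxfxfxxnxfn   [S -> f n]

S⇒nGS⇒nfxGS⇒nfxfxGS⇒nfxfxxS⇒nfxfxxnGS⇒nfxfxxnfxGS⇒nfxfxxnfxfxGS⇒nfxfxxnfxfxfxGS⇒nfxfxxnfxfxfxfxGS⇒nfxfxxnfxfxfxfxfxGS⇒nfxfxxnfxfxfxfxfxxS⇒nfxfxxnfxfxfxfxfxxnGS⇒nfxfxxnfxfxfxfxfxxnxS⇒nfxfxxnfxfxfxfxfxxnxfn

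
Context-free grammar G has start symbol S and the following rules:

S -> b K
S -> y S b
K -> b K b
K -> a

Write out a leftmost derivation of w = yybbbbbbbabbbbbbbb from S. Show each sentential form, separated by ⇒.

S ⇒ ySb   [S -> y S b]
ySb ⇒ yySbb   [S -> y S b]
yySbb ⇒ yybKbb   [S -> b K]
yybKbb ⇒ yybbKbbb   [K -> b K b]
yybbKbbb ⇒ yybbbKbbbb   [K -> b K b]
yybbbKbbbb ⇒ yybbbbKbbbbb   [K -> b K b]
yybbbbKbbbbb ⇒ yybbbbbKbbbbbb   [K -> b K b]
yybbbbbKbbbbbb ⇒ yybbbbbbKbbbbbbb   [K -> b K b]
yybbbbbbKbbbbbbb ⇒ yybbbbbbbKbbbbbbbb   [K -> b K b]
yybbbbbbbKbbbbbbbb ⇒ yybbbbbbbabbbbbbbb   [K -> a]

S ⇒ ySb ⇒ yySbb ⇒ yybKbb ⇒ yybbKbbb ⇒ yybbbKbbbb ⇒ yybbbbKbbbbb ⇒ yybbbbbKbbbbbb ⇒ yybbbbbbKbbbbbbb ⇒ yybbbbbbbKbbbbbbbb ⇒ yybbbbbbbabbbbbbbb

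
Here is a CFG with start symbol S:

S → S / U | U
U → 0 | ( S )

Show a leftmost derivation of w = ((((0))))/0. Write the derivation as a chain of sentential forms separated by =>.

S => S/U => U/U => (S)/U => (U)/U => ((S))/U => ((U))/U => (((S)))/U => (((U)))/U => ((((S))))/U => ((((U))))/U => ((((0))))/U => ((((0))))/0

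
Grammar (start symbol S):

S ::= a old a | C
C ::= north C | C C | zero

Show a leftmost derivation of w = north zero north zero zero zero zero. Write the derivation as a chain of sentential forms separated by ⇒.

S ⇒ C ⇒ C C ⇒ north C C ⇒ north zero C ⇒ north zero C C ⇒ north zero C C C ⇒ north zero C C C C ⇒ north zero north C C C C ⇒ north zero north zero C C C ⇒ north zero north zero zero C C ⇒ north zero north zero zero zero C ⇒ north zero north zero zero zero zero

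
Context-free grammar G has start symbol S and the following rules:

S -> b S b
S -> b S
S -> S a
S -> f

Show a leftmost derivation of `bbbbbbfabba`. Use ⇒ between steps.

S ⇒ bS ⇒ bSa ⇒ bbSba ⇒ bbbSbba ⇒ bbbbSbba ⇒ bbbbSabba ⇒ bbbbbSabba ⇒ bbbbbbSabba ⇒ bbbbbbfabba

S ⇒ bS   [S -> b S]
bS ⇒ bSa   [S -> S a]
bSa ⇒ bbSba   [S -> b S b]
bbSba ⇒ bbbSbba   [S -> b S b]
bbbSbba ⇒ bbbbSbba   [S -> b S]
bbbbSbba ⇒ bbbbSabba   [S -> S a]
bbbbSabba ⇒ bbbbbSabba   [S -> b S]
bbbbbSabba ⇒ bbbbbbSabba   [S -> b S]
bbbbbbSabba ⇒ bbbbbbfabba   [S -> f]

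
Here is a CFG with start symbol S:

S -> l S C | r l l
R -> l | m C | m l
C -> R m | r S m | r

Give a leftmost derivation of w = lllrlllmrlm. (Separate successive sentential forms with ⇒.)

S ⇒ lSC ⇒ llSCC ⇒ lllSCCC ⇒ lllrllCCC ⇒ lllrllRmCC ⇒ lllrlllmCC ⇒ lllrlllmrC ⇒ lllrlllmrRm ⇒ lllrlllmrlm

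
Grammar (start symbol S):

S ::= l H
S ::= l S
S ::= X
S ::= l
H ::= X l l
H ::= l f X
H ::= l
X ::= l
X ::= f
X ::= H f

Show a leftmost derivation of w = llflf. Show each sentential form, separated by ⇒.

S ⇒ lS ⇒ lX ⇒ lHf ⇒ llfXf ⇒ llflf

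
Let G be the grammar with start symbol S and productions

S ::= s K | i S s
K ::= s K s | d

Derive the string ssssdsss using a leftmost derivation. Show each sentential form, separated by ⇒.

S ⇒ sK   [S ::= s K]
sK ⇒ ssKs   [K ::= s K s]
ssKs ⇒ sssKss   [K ::= s K s]
sssKss ⇒ ssssKsss   [K ::= s K s]
ssssKsss ⇒ ssssdsss   [K ::= d]

S ⇒ sK ⇒ ssKs ⇒ sssKss ⇒ ssssKsss ⇒ ssssdsss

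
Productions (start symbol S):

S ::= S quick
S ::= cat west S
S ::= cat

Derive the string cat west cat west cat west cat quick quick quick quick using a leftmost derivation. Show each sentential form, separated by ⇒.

S ⇒ S quick   [S ::= S quick]
S quick ⇒ S quick quick   [S ::= S quick]
S quick quick ⇒ S quick quick quick   [S ::= S quick]
S quick quick quick ⇒ S quick quick quick quick   [S ::= S quick]
S quick quick quick quick ⇒ cat west S quick quick quick quick   [S ::= cat west S]
cat west S quick quick quick quick ⇒ cat west cat west S quick quick quick quick   [S ::= cat west S]
cat west cat west S quick quick quick quick ⇒ cat west cat west cat west S quick quick quick quick   [S ::= cat west S]
cat west cat west cat west S quick quick quick quick ⇒ cat west cat west cat west cat quick quick quick quick   [S ::= cat]

S ⇒ S quick ⇒ S quick quick ⇒ S quick quick quick ⇒ S quick quick quick quick ⇒ cat west S quick quick quick quick ⇒ cat west cat west S quick quick quick quick ⇒ cat west cat west cat west S quick quick quick quick ⇒ cat west cat west cat west cat quick quick quick quick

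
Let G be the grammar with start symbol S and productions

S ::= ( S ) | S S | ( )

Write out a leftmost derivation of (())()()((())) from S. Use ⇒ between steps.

S ⇒ SS ⇒ SSS ⇒ (S)SS ⇒ (())SS ⇒ (())()S ⇒ (())()SS ⇒ (())()()S ⇒ (())()()(S) ⇒ (())()()((S)) ⇒ (())()()((()))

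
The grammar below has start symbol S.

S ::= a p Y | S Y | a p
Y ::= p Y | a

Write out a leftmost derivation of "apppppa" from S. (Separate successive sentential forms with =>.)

S=>apY=>appY=>apppY=>appppY=>apppppY=>apppppa

S => apY   [S ::= a p Y]
apY => appY   [Y ::= p Y]
appY => apppY   [Y ::= p Y]
apppY => appppY   [Y ::= p Y]
appppY => apppppY   [Y ::= p Y]
apppppY => apppppa   [Y ::= a]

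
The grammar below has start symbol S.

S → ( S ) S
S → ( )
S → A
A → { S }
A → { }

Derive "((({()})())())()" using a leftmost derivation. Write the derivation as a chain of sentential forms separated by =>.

S=>(S)S=>((S)S)S=>(((S)S)S)S=>(((A)S)S)S=>((({S})S)S)S=>((({()})S)S)S=>((({()})())S)S=>((({()})())())S=>((({()})())())()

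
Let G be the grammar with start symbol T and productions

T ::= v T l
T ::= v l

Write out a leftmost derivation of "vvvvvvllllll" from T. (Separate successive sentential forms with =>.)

T => vTl   [T ::= v T l]
vTl => vvTll   [T ::= v T l]
vvTll => vvvTlll   [T ::= v T l]
vvvTlll => vvvvTllll   [T ::= v T l]
vvvvTllll => vvvvvTlllll   [T ::= v T l]
vvvvvTlllll => vvvvvvllllll   [T ::= v l]

T => vTl => vvTll => vvvTlll => vvvvTllll => vvvvvTlllll => vvvvvvllllll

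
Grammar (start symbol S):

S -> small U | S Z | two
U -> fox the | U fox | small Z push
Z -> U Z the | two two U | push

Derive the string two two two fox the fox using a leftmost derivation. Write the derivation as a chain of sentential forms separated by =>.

S => S Z => two Z => two two two U => two two two U fox => two two two fox the fox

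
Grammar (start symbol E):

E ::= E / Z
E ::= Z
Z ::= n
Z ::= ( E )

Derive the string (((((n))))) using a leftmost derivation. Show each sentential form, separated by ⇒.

E ⇒ Z ⇒ (E) ⇒ (Z) ⇒ ((E)) ⇒ ((Z)) ⇒ (((E))) ⇒ (((Z))) ⇒ ((((E)))) ⇒ ((((Z)))) ⇒ (((((E))))) ⇒ (((((Z))))) ⇒ (((((n)))))

E ⇒ Z   [E ::= Z]
Z ⇒ (E)   [Z ::= ( E )]
(E) ⇒ (Z)   [E ::= Z]
(Z) ⇒ ((E))   [Z ::= ( E )]
((E)) ⇒ ((Z))   [E ::= Z]
((Z)) ⇒ (((E)))   [Z ::= ( E )]
(((E))) ⇒ (((Z)))   [E ::= Z]
(((Z))) ⇒ ((((E))))   [Z ::= ( E )]
((((E)))) ⇒ ((((Z))))   [E ::= Z]
((((Z)))) ⇒ (((((E)))))   [Z ::= ( E )]
(((((E))))) ⇒ (((((Z)))))   [E ::= Z]
(((((Z))))) ⇒ (((((n)))))   [Z ::= n]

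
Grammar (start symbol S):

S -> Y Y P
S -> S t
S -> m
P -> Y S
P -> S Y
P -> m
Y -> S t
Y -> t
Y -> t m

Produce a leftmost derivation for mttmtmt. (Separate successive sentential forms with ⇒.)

S ⇒ YYP   [S -> Y Y P]
YYP ⇒ StYP   [Y -> S t]
StYP ⇒ mtYP   [S -> m]
mtYP ⇒ mttP   [Y -> t]
mttP ⇒ mttSY   [P -> S Y]
mttSY ⇒ mttStY   [S -> S t]
mttStY ⇒ mttmtY   [S -> m]
mttmtY ⇒ mttmtSt   [Y -> S t]
mttmtSt ⇒ mttmtmt   [S -> m]

S ⇒ YYP ⇒ StYP ⇒ mtYP ⇒ mttP ⇒ mttSY ⇒ mttStY ⇒ mttmtY ⇒ mttmtSt ⇒ mttmtmt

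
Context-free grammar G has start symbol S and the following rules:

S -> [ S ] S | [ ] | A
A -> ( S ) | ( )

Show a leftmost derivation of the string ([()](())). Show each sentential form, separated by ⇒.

S ⇒ A   [S -> A]
A ⇒ (S)   [A -> ( S )]
(S) ⇒ ([S]S)   [S -> [ S ] S]
([S]S) ⇒ ([A]S)   [S -> A]
([A]S) ⇒ ([()]S)   [A -> ( )]
([()]S) ⇒ ([()]A)   [S -> A]
([()]A) ⇒ ([()](S))   [A -> ( S )]
([()](S)) ⇒ ([()](A))   [S -> A]
([()](A)) ⇒ ([()](()))   [A -> ( )]

S⇒A⇒(S)⇒([S]S)⇒([A]S)⇒([()]S)⇒([()]A)⇒([()](S))⇒([()](A))⇒([()](()))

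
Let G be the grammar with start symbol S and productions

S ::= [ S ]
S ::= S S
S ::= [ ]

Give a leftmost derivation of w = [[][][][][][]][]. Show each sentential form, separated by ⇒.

S⇒SS⇒[S]S⇒[SS]S⇒[SSS]S⇒[SSSS]S⇒[SSSSS]S⇒[SSSSSS]S⇒[[]SSSSS]S⇒[[][]SSSS]S⇒[[][][]SSS]S⇒[[][][][]SS]S⇒[[][][][][]S]S⇒[[][][][][][]]S⇒[[][][][][][]][]

S ⇒ SS   [S ::= S S]
SS ⇒ [S]S   [S ::= [ S ]]
[S]S ⇒ [SS]S   [S ::= S S]
[SS]S ⇒ [SSS]S   [S ::= S S]
[SSS]S ⇒ [SSSS]S   [S ::= S S]
[SSSS]S ⇒ [SSSSS]S   [S ::= S S]
[SSSSS]S ⇒ [SSSSSS]S   [S ::= S S]
[SSSSSS]S ⇒ [[]SSSSS]S   [S ::= [ ]]
[[]SSSSS]S ⇒ [[][]SSSS]S   [S ::= [ ]]
[[][]SSSS]S ⇒ [[][][]SSS]S   [S ::= [ ]]
[[][][]SSS]S ⇒ [[][][][]SS]S   [S ::= [ ]]
[[][][][]SS]S ⇒ [[][][][][]S]S   [S ::= [ ]]
[[][][][][]S]S ⇒ [[][][][][][]]S   [S ::= [ ]]
[[][][][][][]]S ⇒ [[][][][][][]][]   [S ::= [ ]]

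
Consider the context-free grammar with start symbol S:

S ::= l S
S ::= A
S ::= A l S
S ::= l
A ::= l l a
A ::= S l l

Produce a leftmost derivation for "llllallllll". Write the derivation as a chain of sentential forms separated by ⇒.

S ⇒ lS ⇒ lA ⇒ lSll ⇒ llSll ⇒ llAlSll ⇒ llSlllSll ⇒ llAlllSll ⇒ llllalllSll ⇒ llllallllll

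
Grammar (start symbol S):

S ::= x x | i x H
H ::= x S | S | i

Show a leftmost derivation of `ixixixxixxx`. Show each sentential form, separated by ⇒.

S⇒ixH⇒ixS⇒ixixH⇒ixixS⇒ixixixH⇒ixixixxS⇒ixixixxixH⇒ixixixxixS⇒ixixixxixxx

S ⇒ ixH   [S ::= i x H]
ixH ⇒ ixS   [H ::= S]
ixS ⇒ ixixH   [S ::= i x H]
ixixH ⇒ ixixS   [H ::= S]
ixixS ⇒ ixixixH   [S ::= i x H]
ixixixH ⇒ ixixixxS   [H ::= x S]
ixixixxS ⇒ ixixixxixH   [S ::= i x H]
ixixixxixH ⇒ ixixixxixS   [H ::= S]
ixixixxixS ⇒ ixixixxixxx   [S ::= x x]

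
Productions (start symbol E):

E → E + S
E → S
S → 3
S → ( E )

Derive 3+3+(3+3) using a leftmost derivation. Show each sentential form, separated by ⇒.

E ⇒ E+S   [E → E + S]
E+S ⇒ E+S+S   [E → E + S]
E+S+S ⇒ S+S+S   [E → S]
S+S+S ⇒ 3+S+S   [S → 3]
3+S+S ⇒ 3+3+S   [S → 3]
3+3+S ⇒ 3+3+(E)   [S → ( E )]
3+3+(E) ⇒ 3+3+(E+S)   [E → E + S]
3+3+(E+S) ⇒ 3+3+(S+S)   [E → S]
3+3+(S+S) ⇒ 3+3+(3+S)   [S → 3]
3+3+(3+S) ⇒ 3+3+(3+3)   [S → 3]

E ⇒ E+S ⇒ E+S+S ⇒ S+S+S ⇒ 3+S+S ⇒ 3+3+S ⇒ 3+3+(E) ⇒ 3+3+(E+S) ⇒ 3+3+(S+S) ⇒ 3+3+(3+S) ⇒ 3+3+(3+3)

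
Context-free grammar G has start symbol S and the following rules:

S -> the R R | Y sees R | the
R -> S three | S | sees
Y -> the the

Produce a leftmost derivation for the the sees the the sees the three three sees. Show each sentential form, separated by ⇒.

S ⇒ the R R   [S -> the R R]
the R R ⇒ the S R   [R -> S]
the S R ⇒ the the R R R   [S -> the R R]
the the R R R ⇒ the the sees R R   [R -> sees]
the the sees R R ⇒ the the sees S three R   [R -> S three]
the the sees S three R ⇒ the the sees Y sees R three R   [S -> Y sees R]
the the sees Y sees R three R ⇒ the the sees the the sees R three R   [Y -> the the]
the the sees the the sees R three R ⇒ the the sees the the sees S three three R   [R -> S three]
the the sees the the sees S three three R ⇒ the the sees the the sees the three three R   [S -> the]
the the sees the the sees the three three R ⇒ the the sees the the sees the three three sees   [R -> sees]

S ⇒ the R R ⇒ the S R ⇒ the the R R R ⇒ the the sees R R ⇒ the the sees S three R ⇒ the the sees Y sees R three R ⇒ the the sees the the sees R three R ⇒ the the sees the the sees S three three R ⇒ the the sees the the sees the three three R ⇒ the the sees the the sees the three three sees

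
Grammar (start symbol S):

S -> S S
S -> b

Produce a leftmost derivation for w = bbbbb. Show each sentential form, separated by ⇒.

S⇒SS⇒SSS⇒SSSS⇒SSSSS⇒bSSSS⇒bbSSS⇒bbbSS⇒bbbbS⇒bbbbb

S ⇒ SS   [S -> S S]
SS ⇒ SSS   [S -> S S]
SSS ⇒ SSSS   [S -> S S]
SSSS ⇒ SSSSS   [S -> S S]
SSSSS ⇒ bSSSS   [S -> b]
bSSSS ⇒ bbSSS   [S -> b]
bbSSS ⇒ bbbSS   [S -> b]
bbbSS ⇒ bbbbS   [S -> b]
bbbbS ⇒ bbbbb   [S -> b]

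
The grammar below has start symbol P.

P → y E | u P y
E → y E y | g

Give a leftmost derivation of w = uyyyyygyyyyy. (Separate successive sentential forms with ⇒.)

P ⇒ uPy   [P → u P y]
uPy ⇒ uyEy   [P → y E]
uyEy ⇒ uyyEyy   [E → y E y]
uyyEyy ⇒ uyyyEyyy   [E → y E y]
uyyyEyyy ⇒ uyyyyEyyyy   [E → y E y]
uyyyyEyyyy ⇒ uyyyyyEyyyyy   [E → y E y]
uyyyyyEyyyyy ⇒ uyyyyygyyyyy   [E → g]

P⇒uPy⇒uyEy⇒uyyEyy⇒uyyyEyyy⇒uyyyyEyyyy⇒uyyyyyEyyyyy⇒uyyyyygyyyyy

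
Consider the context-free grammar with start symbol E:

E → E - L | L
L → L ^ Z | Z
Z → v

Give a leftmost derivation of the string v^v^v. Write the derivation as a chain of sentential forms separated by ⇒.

E ⇒ L   [E → L]
L ⇒ L^Z   [L → L ^ Z]
L^Z ⇒ L^Z^Z   [L → L ^ Z]
L^Z^Z ⇒ Z^Z^Z   [L → Z]
Z^Z^Z ⇒ v^Z^Z   [Z → v]
v^Z^Z ⇒ v^v^Z   [Z → v]
v^v^Z ⇒ v^v^v   [Z → v]

E ⇒ L ⇒ L^Z ⇒ L^Z^Z ⇒ Z^Z^Z ⇒ v^Z^Z ⇒ v^v^Z ⇒ v^v^v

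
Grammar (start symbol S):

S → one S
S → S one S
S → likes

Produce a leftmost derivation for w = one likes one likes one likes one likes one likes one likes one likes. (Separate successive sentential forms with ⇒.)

S ⇒ S one S ⇒ one S one S ⇒ one S one S one S ⇒ one S one S one S one S ⇒ one likes one S one S one S ⇒ one likes one likes one S one S ⇒ one likes one likes one S one S one S ⇒ one likes one likes one S one S one S one S ⇒ one likes one likes one S one S one S one S one S ⇒ one likes one likes one likes one S one S one S one S ⇒ one likes one likes one likes one likes one S one S one S ⇒ one likes one likes one likes one likes one likes one S one S ⇒ one likes one likes one likes one likes one likes one likes one S ⇒ one likes one likes one likes one likes one likes one likes one likes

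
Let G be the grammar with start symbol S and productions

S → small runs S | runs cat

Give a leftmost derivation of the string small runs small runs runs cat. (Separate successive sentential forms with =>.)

S => small runs S   [S → small runs S]
small runs S => small runs small runs S   [S → small runs S]
small runs small runs S => small runs small runs runs cat   [S → runs cat]

S => small runs S => small runs small runs S => small runs small runs runs cat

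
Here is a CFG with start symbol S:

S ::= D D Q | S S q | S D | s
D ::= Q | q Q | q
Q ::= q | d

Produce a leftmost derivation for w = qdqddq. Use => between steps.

S => SD => DDQD => qQDQD => qdDQD => qdqQQD => qdqdQD => qdqddD => qdqddQ => qdqddq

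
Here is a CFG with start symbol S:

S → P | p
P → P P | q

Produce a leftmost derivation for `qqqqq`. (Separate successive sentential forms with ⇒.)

S ⇒ P ⇒ PP ⇒ qP ⇒ qPP ⇒ qPPP ⇒ qPPPP ⇒ qqPPP ⇒ qqqPP ⇒ qqqqP ⇒ qqqqq

S ⇒ P   [S → P]
P ⇒ PP   [P → P P]
PP ⇒ qP   [P → q]
qP ⇒ qPP   [P → P P]
qPP ⇒ qPPP   [P → P P]
qPPP ⇒ qPPPP   [P → P P]
qPPPP ⇒ qqPPP   [P → q]
qqPPP ⇒ qqqPP   [P → q]
qqqPP ⇒ qqqqP   [P → q]
qqqqP ⇒ qqqqq   [P → q]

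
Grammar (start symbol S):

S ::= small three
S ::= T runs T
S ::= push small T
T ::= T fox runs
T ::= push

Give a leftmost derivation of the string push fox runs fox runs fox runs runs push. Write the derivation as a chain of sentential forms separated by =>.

S => T runs T => T fox runs runs T => T fox runs fox runs runs T => T fox runs fox runs fox runs runs T => push fox runs fox runs fox runs runs T => push fox runs fox runs fox runs runs push

S => T runs T   [S ::= T runs T]
T runs T => T fox runs runs T   [T ::= T fox runs]
T fox runs runs T => T fox runs fox runs runs T   [T ::= T fox runs]
T fox runs fox runs runs T => T fox runs fox runs fox runs runs T   [T ::= T fox runs]
T fox runs fox runs fox runs runs T => push fox runs fox runs fox runs runs T   [T ::= push]
push fox runs fox runs fox runs runs T => push fox runs fox runs fox runs runs push   [T ::= push]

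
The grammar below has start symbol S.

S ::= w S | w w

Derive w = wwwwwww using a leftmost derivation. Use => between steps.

S=>wS=>wwS=>wwwS=>wwwwS=>wwwwwS=>wwwwwww

S => wS   [S ::= w S]
wS => wwS   [S ::= w S]
wwS => wwwS   [S ::= w S]
wwwS => wwwwS   [S ::= w S]
wwwwS => wwwwwS   [S ::= w S]
wwwwwS => wwwwwww   [S ::= w w]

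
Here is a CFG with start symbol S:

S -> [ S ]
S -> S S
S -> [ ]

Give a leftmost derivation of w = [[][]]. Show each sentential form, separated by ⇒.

S ⇒ [S]   [S -> [ S ]]
[S] ⇒ [SS]   [S -> S S]
[SS] ⇒ [[]S]   [S -> [ ]]
[[]S] ⇒ [[][]]   [S -> [ ]]

S⇒[S]⇒[SS]⇒[[]S]⇒[[][]]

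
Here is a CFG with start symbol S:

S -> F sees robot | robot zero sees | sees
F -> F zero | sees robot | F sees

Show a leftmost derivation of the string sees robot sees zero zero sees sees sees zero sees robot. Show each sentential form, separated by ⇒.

S ⇒ F sees robot   [S -> F sees robot]
F sees robot ⇒ F zero sees robot   [F -> F zero]
F zero sees robot ⇒ F sees zero sees robot   [F -> F sees]
F sees zero sees robot ⇒ F sees sees zero sees robot   [F -> F sees]
F sees sees zero sees robot ⇒ F sees sees sees zero sees robot   [F -> F sees]
F sees sees sees zero sees robot ⇒ F zero sees sees sees zero sees robot   [F -> F zero]
F zero sees sees sees zero sees robot ⇒ F zero zero sees sees sees zero sees robot   [F -> F zero]
F zero zero sees sees sees zero sees robot ⇒ F sees zero zero sees sees sees zero sees robot   [F -> F sees]
F sees zero zero sees sees sees zero sees robot ⇒ sees robot sees zero zero sees sees sees zero sees robot   [F -> sees robot]

S ⇒ F sees robot ⇒ F zero sees robot ⇒ F sees zero sees robot ⇒ F sees sees zero sees robot ⇒ F sees sees sees zero sees robot ⇒ F zero sees sees sees zero sees robot ⇒ F zero zero sees sees sees zero sees robot ⇒ F sees zero zero sees sees sees zero sees robot ⇒ sees robot sees zero zero sees sees sees zero sees robot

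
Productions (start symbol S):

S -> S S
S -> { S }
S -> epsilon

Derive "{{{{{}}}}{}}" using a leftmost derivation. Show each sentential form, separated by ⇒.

S ⇒ {S}   [S -> { S }]
{S} ⇒ {SS}   [S -> S S]
{SS} ⇒ {{S}S}   [S -> { S }]
{{S}S} ⇒ {{{S}}S}   [S -> { S }]
{{{S}}S} ⇒ {{{{S}}}S}   [S -> { S }]
{{{{S}}}S} ⇒ {{{{{S}}}}S}   [S -> { S }]
{{{{{S}}}}S} ⇒ {{{{{}}}}S}   [S -> epsilon]
{{{{{}}}}S} ⇒ {{{{{}}}}{S}}   [S -> { S }]
{{{{{}}}}{S}} ⇒ {{{{{}}}}{}}   [S -> epsilon]

S ⇒ {S} ⇒ {SS} ⇒ {{S}S} ⇒ {{{S}}S} ⇒ {{{{S}}}S} ⇒ {{{{{S}}}}S} ⇒ {{{{{}}}}S} ⇒ {{{{{}}}}{S}} ⇒ {{{{{}}}}{}}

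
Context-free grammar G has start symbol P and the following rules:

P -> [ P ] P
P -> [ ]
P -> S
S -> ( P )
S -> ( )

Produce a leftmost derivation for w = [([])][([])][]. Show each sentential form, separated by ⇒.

P ⇒ [P]P ⇒ [S]P ⇒ [(P)]P ⇒ [([])]P ⇒ [([])][P]P ⇒ [([])][S]P ⇒ [([])][(P)]P ⇒ [([])][([])]P ⇒ [([])][([])][]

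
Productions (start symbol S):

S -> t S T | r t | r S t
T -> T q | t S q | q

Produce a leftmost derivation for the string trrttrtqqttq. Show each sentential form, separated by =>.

S=>tST=>trStT=>trrSttT=>trrtSTttT=>trrttSTTttT=>trrttrtTTttT=>trrttrtqTttT=>trrttrtqqttT=>trrttrtqqttq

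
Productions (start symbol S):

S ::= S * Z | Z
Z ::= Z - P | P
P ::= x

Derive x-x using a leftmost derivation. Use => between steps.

S => Z   [S ::= Z]
Z => Z-P   [Z ::= Z - P]
Z-P => P-P   [Z ::= P]
P-P => x-P   [P ::= x]
x-P => x-x   [P ::= x]

S => Z => Z-P => P-P => x-P => x-x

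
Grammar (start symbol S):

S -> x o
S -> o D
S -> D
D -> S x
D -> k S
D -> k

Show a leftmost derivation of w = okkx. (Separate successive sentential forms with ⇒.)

S ⇒ oD   [S -> o D]
oD ⇒ oSx   [D -> S x]
oSx ⇒ oDx   [S -> D]
oDx ⇒ okSx   [D -> k S]
okSx ⇒ okDx   [S -> D]
okDx ⇒ okkx   [D -> k]

S ⇒ oD ⇒ oSx ⇒ oDx ⇒ okSx ⇒ okDx ⇒ okkx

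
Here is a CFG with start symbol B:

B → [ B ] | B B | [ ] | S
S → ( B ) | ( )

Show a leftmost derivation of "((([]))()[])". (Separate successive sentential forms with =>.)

B => S => (B) => (BB) => (BBB) => (SBB) => ((B)BB) => ((S)BB) => (((B))BB) => ((([]))BB) => ((([]))SB) => ((([]))()B) => ((([]))()[])

B => S   [B → S]
S => (B)   [S → ( B )]
(B) => (BB)   [B → B B]
(BB) => (BBB)   [B → B B]
(BBB) => (SBB)   [B → S]
(SBB) => ((B)BB)   [S → ( B )]
((B)BB) => ((S)BB)   [B → S]
((S)BB) => (((B))BB)   [S → ( B )]
(((B))BB) => ((([]))BB)   [B → [ ]]
((([]))BB) => ((([]))SB)   [B → S]
((([]))SB) => ((([]))()B)   [S → ( )]
((([]))()B) => ((([]))()[])   [B → [ ]]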